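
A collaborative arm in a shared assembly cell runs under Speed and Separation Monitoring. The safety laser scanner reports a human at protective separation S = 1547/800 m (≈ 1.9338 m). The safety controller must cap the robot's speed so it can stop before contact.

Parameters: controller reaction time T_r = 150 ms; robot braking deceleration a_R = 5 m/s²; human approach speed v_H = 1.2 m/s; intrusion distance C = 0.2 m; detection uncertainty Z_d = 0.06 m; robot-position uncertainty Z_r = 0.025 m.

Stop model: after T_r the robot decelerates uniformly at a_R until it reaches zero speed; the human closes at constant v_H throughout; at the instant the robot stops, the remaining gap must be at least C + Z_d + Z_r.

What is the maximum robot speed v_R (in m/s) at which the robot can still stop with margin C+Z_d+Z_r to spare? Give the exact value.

v_R_max = 47/20 m/s = 2.3500 m/s

at the boundary: (1/10)·v² + (39/100)·v + (-47/32) = 0
  disc = (39/100)² − 4·(1/10)·(-47/32) = 1849/2500 ; √disc = 43/50
  v_R = (−(39/100) + 43/50) / (2·(1/10)) = 47/20 m/s
check:
stop time T_s = (47/20)/5 = 0.4700 s
robot covers v_R·T_r = 2.3500·0.1500 = 0.3525 m before braking
robot covers 2.3500·0.4700 − ½·5.0000·0.4700² = 0.5523 m while stopping
human over T_r+T_s: 1.2000·(0.1500+0.4700) = 0.7440 m
C+Z_d+Z_r = 0.2000+0.0600+0.0250 = 0.2850 m
sum ≈ 0.3525+0.5523+0.7440+0.2850 ≈ 1.9338 m = S ✓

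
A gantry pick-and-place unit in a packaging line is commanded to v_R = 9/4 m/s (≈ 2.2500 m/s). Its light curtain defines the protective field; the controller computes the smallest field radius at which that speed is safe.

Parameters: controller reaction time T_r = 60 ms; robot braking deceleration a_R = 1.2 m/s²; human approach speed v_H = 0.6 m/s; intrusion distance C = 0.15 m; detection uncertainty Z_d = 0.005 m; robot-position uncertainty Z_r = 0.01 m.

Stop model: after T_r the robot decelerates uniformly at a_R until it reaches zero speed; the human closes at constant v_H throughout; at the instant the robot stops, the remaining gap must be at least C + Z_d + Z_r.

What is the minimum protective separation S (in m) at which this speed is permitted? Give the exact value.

S_min = 28563/8000 m = 3.5704 m

stop time T_s = (9/4)/(6/5) = 1.8750 s
reaction-phase robot travel = 2.2500·0.0600 = 0.1350 m
robot covers 2.2500·1.8750 − ½·1.2000·1.8750² = 2.1094 m while stopping
human over T_r+T_s: 0.6000·(0.0600+1.8750) = 1.1610 m
residual clearance needed = 0.1500+0.0050+0.0100 = 0.1650 m
S_min ≈ 0.1350+2.1094+1.1610+0.1650  ⇒  S_min = 28563/8000 m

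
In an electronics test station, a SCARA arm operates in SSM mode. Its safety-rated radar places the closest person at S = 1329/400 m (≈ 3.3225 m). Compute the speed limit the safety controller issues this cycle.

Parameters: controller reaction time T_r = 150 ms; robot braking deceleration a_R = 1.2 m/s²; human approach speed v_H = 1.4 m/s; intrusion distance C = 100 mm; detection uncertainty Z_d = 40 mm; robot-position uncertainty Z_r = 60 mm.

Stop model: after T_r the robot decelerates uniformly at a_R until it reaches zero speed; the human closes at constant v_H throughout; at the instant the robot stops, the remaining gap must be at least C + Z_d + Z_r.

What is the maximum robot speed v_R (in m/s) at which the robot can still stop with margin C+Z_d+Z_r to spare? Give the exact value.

v_R_max = 3/2 m/s = 1.5000 m/s

collect terms ⇒ (5/12)·v_R² + (79/60)·v_R + (-233/80) = 0
  disc = (79/60)² − 4·(5/12)·(-233/80) = 5929/900 ; √disc = 77/30
  v_R = (−(79/60) + 77/30) / (2·(5/12)) = 3/2 m/s
check:
T_s = v_R/a_R = (3/2)/(6/5) = 1.2500 s
reaction-phase robot travel = 1.5000·0.1500 = 0.2250 m
braking distance = 1.5000²/(2·1.2000) = 0.9375 m
human over T_r+T_s: 1.4000·(0.1500+1.2500) = 1.9600 m
residual clearance needed = 0.1000+0.0400+0.0600 = 0.2000 m
sum ≈ 0.2250+0.9375+1.9600+0.2000 ≈ 3.3225 m = S ✓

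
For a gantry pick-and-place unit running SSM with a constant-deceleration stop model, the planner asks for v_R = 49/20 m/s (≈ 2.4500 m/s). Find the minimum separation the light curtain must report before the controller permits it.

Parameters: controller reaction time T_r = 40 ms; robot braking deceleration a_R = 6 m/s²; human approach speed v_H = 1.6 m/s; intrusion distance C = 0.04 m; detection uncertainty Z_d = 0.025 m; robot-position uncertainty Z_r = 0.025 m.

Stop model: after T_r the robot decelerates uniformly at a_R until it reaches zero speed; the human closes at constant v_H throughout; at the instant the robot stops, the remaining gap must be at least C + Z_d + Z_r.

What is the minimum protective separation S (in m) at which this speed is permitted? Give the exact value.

stop time T_s = (49/20)/6 = 0.4083 s
reaction-phase robot travel = 2.4500·0.0400 = 0.0980 m
robot under decel: 2.4500²/(2·6.0000) = 0.5002 m
human closes 1.6000·0.4483 = 0.7173 m
C+Z_d+Z_r = 0.0400+0.0250+0.0250 = 0.0900 m
S_min ≈ 0.0980+0.5002+0.7173+0.0900  ⇒  S_min = 33733/24000 m

S_min = 33733/24000 m = 1.4055 m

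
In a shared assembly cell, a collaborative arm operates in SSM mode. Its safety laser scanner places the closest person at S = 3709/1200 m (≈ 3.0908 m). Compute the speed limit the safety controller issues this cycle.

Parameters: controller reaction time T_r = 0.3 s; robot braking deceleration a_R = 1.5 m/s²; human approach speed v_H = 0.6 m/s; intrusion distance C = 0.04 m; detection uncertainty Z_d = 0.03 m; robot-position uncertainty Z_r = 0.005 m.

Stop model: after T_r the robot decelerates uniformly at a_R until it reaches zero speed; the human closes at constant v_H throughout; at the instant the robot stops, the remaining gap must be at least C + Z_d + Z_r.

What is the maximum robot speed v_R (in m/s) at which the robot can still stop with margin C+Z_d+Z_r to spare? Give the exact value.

v_R_max = 41/20 m/s = 2.0500 m/s

collect terms ⇒ (1/3)·v_R² + (7/10)·v_R + (-3403/1200) = 0
  disc = (7/10)² − 4·(1/3)·(-3403/1200) = 961/225 ; √disc = 31/15
  v_R = (−(7/10) + 31/15) / (2·(1/3)) = 41/20 m/s
check:
braking lasts T_s = (41/20)/(3/2) = 1.3667 s
robot covers v_R·T_r = 2.0500·0.3000 = 0.6150 m before braking
robot under decel: 2.0500²/(2·1.5000) = 1.4008 m
human over T_r+T_s: 0.6000·(0.3000+1.3667) = 1.0000 m
residual clearance needed = 0.0400+0.0300+0.0050 = 0.0750 m
sum ≈ 0.6150+1.4008+1.0000+0.0750 ≈ 3.0908 m = S ✓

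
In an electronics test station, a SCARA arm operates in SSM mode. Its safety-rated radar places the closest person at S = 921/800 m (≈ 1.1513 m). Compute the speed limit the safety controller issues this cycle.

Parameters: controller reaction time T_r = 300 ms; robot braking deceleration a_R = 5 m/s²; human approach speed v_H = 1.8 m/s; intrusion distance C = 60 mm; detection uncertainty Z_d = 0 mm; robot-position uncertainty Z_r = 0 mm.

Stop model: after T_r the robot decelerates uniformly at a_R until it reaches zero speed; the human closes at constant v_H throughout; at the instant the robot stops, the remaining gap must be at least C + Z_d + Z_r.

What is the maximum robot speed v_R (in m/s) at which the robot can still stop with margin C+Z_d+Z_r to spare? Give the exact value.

quadratic (1/10)·v² + (33/50)·v + (-441/800) = 0
  disc = (33/50)² − 4·(1/10)·(-441/800) = 6561/10000 ; √disc = 81/100
  v_R = (−(33/50) + 81/100) / (2·(1/10)) = 3/4 m/s
check:
T_s = v_R/a_R = (3/4)/5 = 0.1500 s
robot covers v_R·T_r = 0.7500·0.3000 = 0.2250 m before braking
braking distance = 0.7500²/(2·5.0000) = 0.0563 m
person approaches 1.8000·(0.3000+0.1500) = 0.8100 m
C+Z_d+Z_r = 0.0600+0.0000+0.0000 = 0.0600 m
sum ≈ 0.2250+0.0563+0.8100+0.0600 ≈ 1.1513 m = S ✓

v_R_max = 3/4 m/s = 0.7500 m/s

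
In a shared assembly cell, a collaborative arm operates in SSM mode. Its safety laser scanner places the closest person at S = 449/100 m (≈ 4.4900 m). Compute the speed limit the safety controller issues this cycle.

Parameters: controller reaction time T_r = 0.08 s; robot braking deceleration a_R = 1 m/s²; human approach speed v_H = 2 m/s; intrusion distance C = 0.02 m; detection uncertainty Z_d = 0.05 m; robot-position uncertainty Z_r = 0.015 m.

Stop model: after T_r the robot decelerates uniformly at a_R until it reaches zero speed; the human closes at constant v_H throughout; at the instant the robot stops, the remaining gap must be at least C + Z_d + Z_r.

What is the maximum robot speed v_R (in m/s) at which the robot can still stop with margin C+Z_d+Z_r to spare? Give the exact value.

at the boundary: (1/2)·v² + (52/25)·v + (-849/200) = 0
  disc = (52/25)² − 4·(1/2)·(-849/200) = 32041/2500 ; √disc = 179/50
  v_R = (−(52/25) + 179/50) / (2·(1/2)) = 3/2 m/s
check:
T_s = v_R/a_R = (3/2)/1 = 1.5000 s
robot covers v_R·T_r = 1.5000·0.0800 = 0.1200 m before braking
robot covers 1.5000·1.5000 − ½·1.0000·1.5000² = 1.1250 m while stopping
person approaches 2.0000·(0.0800+1.5000) = 3.1600 m
margins: 0.0200+0.0500+0.0150 = 0.0850 m
sum ≈ 0.1200+1.1250+3.1600+0.0850 ≈ 4.4900 m = S ✓

v_R_max = 3/2 m/s = 1.5000 m/s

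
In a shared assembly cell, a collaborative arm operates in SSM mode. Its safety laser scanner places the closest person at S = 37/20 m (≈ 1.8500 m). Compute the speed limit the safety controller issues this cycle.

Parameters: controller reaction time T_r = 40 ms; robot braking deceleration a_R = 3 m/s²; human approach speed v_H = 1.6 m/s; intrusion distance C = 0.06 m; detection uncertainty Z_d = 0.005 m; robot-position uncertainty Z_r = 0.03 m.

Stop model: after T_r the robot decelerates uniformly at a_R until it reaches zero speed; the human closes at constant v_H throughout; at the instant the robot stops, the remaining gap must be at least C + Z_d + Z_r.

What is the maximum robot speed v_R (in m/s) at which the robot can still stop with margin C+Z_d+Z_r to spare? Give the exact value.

at the boundary: (1/6)·v² + (43/75)·v + (-1691/1000) = 0
  disc = (43/75)² − 4·(1/6)·(-1691/1000) = 32761/22500 ; √disc = 181/150
  v_R = (−(43/75) + 181/150) / (2·(1/6)) = 19/10 m/s
check:
stop time T_s = (19/10)/3 = 0.6333 s
reaction-phase robot travel = 1.9000·0.0400 = 0.0760 m
robot under decel: 1.9000²/(2·3.0000) = 0.6017 m
human closes 1.6000·0.6733 = 1.0773 m
C+Z_d+Z_r = 0.0600+0.0050+0.0300 = 0.0950 m
sum ≈ 0.0760+0.6017+1.0773+0.0950 ≈ 1.8500 m = S ✓

v_R_max = 19/10 m/s = 1.9000 m/s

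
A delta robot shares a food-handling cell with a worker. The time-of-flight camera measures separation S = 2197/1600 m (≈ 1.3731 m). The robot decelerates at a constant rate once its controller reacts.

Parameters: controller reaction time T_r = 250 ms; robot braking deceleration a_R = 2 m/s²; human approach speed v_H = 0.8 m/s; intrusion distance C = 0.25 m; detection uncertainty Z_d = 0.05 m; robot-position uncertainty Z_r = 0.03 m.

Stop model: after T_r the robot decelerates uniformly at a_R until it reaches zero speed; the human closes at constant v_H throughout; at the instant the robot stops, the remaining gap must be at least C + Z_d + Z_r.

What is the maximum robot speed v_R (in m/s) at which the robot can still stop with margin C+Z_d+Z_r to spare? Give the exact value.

v_R_max = 19/20 m/s = 0.9500 m/s

at the boundary: (1/4)·v² + (13/20)·v + (-1349/1600) = 0
  disc = (13/20)² − 4·(1/4)·(-1349/1600) = 81/64 ; √disc = 9/8
  v_R = (−(13/20) + 9/8) / (2·(1/4)) = 19/20 m/s
check:
T_s = v_R/a_R = (19/20)/2 = 0.4750 s
robot covers v_R·T_r = 0.9500·0.2500 = 0.2375 m before braking
braking distance = 0.9500²/(2·2.0000) = 0.2256 m
human over T_r+T_s: 0.8000·(0.2500+0.4750) = 0.5800 m
residual clearance needed = 0.2500+0.0500+0.0300 = 0.3300 m
sum ≈ 0.2375+0.2256+0.5800+0.3300 ≈ 1.3731 m = S ✓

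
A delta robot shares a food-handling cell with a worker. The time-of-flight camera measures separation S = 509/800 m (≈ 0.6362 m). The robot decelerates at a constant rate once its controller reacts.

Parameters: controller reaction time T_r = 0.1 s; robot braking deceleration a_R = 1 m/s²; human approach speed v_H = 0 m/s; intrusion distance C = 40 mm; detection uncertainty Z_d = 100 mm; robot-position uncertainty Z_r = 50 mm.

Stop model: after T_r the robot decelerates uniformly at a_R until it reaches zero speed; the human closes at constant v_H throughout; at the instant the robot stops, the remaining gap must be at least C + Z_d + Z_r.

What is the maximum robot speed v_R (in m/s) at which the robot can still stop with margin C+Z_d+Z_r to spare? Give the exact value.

v_R_max = 17/20 m/s = 0.8500 m/s

quadratic (1/2)·v² + (1/10)·v + (-357/800) = 0
  disc = (1/10)² − 4·(1/2)·(-357/800) = 361/400 ; √disc = 19/20
  v_R = (−(1/10) + 19/20) / (2·(1/2)) = 17/20 m/s
check:
stop time T_s = (17/20)/1 = 0.8500 s
robot in T_r: 0.8500·0.1000 = 0.0850 m
braking distance = 0.8500²/(2·1.0000) = 0.3613 m
person approaches 0.0000·(0.1000+0.8500) = 0.0000 m
C+Z_d+Z_r = 0.0400+0.1000+0.0500 = 0.1900 m
sum ≈ 0.0850+0.3613+0.0000+0.1900 ≈ 0.6362 m = S ✓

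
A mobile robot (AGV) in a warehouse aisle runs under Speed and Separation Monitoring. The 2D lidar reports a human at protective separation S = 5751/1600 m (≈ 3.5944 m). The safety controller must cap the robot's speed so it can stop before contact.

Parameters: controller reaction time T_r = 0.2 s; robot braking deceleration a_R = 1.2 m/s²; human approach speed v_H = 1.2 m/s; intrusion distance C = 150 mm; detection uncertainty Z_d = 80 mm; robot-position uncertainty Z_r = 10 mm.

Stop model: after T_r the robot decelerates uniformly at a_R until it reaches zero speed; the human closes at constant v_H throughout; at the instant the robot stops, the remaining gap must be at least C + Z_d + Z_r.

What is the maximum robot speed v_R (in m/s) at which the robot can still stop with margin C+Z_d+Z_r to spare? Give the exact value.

v_R_max = 33/20 m/s = 1.6500 m/s

collect terms ⇒ (5/12)·v_R² + (6/5)·v_R + (-4983/1600) = 0
  disc = (6/5)² − 4·(5/12)·(-4983/1600) = 10609/1600 ; √disc = 103/40
  v_R = (−(6/5) + 103/40) / (2·(5/12)) = 33/20 m/s
check:
T_s = v_R/a_R = (33/20)/(6/5) = 1.3750 s
robot in T_r: 1.6500·0.2000 = 0.3300 m
robot under decel: 1.6500²/(2·1.2000) = 1.1344 m
human over T_r+T_s: 1.2000·(0.2000+1.3750) = 1.8900 m
residual clearance needed = 0.1500+0.0800+0.0100 = 0.2400 m
sum ≈ 0.3300+1.1344+1.8900+0.2400 ≈ 3.5944 m = S ✓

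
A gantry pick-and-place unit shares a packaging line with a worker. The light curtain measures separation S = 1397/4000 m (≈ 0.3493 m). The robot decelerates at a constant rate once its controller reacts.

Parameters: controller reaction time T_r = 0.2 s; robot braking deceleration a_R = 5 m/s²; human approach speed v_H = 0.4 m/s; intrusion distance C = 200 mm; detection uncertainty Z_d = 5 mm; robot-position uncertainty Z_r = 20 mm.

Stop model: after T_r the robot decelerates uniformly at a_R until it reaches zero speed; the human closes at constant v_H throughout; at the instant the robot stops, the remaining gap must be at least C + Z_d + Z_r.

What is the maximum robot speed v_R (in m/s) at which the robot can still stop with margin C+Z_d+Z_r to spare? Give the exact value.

quadratic (1/10)·v² + (7/25)·v + (-177/4000) = 0
  disc = (7/25)² − 4·(1/10)·(-177/4000) = 961/10000 ; √disc = 31/100
  v_R = (−(7/25) + 31/100) / (2·(1/10)) = 3/20 m/s
check:
T_s = v_R/a_R = (3/20)/5 = 0.0300 s
robot covers v_R·T_r = 0.1500·0.2000 = 0.0300 m before braking
robot under decel: 0.1500²/(2·5.0000) = 0.0022 m
human closes 0.4000·0.2300 = 0.0920 m
margins: 0.2000+0.0050+0.0200 = 0.2250 m
sum ≈ 0.0300+0.0022+0.0920+0.2250 ≈ 0.3493 m = S ✓

v_R_max = 3/20 m/s = 0.1500 m/s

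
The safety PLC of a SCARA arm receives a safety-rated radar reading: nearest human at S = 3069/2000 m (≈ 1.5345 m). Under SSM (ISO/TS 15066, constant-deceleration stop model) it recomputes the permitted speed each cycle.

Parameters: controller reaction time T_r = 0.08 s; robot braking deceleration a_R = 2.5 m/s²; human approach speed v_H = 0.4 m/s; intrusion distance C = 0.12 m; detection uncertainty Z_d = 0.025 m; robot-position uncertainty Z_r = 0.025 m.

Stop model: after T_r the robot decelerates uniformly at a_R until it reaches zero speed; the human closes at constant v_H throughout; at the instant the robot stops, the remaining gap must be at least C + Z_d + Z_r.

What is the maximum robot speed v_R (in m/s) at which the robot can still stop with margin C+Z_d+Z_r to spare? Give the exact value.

collect terms ⇒ (1/5)·v_R² + (6/25)·v_R + (-533/400) = 0
  disc = (6/25)² − 4·(1/5)·(-533/400) = 2809/2500 ; √disc = 53/50
  v_R = (−(6/25) + 53/50) / (2·(1/5)) = 41/20 m/s
check:
T_s = v_R/a_R = (41/20)/(5/2) = 0.8200 s
robot covers v_R·T_r = 2.0500·0.0800 = 0.1640 m before braking
robot under decel: 2.0500²/(2·2.5000) = 0.8405 m
human over T_r+T_s: 0.4000·(0.0800+0.8200) = 0.3600 m
margins: 0.1200+0.0250+0.0250 = 0.1700 m
sum ≈ 0.1640+0.8405+0.3600+0.1700 ≈ 1.5345 m = S ✓

v_R_max = 41/20 m/s = 2.0500 m/s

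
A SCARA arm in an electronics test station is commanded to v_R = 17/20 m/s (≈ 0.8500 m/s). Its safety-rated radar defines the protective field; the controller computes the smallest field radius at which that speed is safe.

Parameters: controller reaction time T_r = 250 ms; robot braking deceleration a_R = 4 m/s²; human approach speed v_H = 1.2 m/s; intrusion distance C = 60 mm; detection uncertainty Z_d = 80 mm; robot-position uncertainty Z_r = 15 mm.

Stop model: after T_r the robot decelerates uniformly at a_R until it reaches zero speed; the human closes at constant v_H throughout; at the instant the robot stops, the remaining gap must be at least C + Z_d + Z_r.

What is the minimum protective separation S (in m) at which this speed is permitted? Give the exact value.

stop time T_s = (17/20)/4 = 0.2125 s
reaction-phase robot travel = 0.8500·0.2500 = 0.2125 m
braking distance = 0.8500²/(2·4.0000) = 0.0903 m
person approaches 1.2000·(0.2500+0.2125) = 0.5550 m
residual clearance needed = 0.0600+0.0800+0.0150 = 0.1550 m
S_min ≈ 0.2125+0.0903+0.5550+0.1550  ⇒  S_min = 3241/3200 m

S_min = 3241/3200 m = 1.0128 m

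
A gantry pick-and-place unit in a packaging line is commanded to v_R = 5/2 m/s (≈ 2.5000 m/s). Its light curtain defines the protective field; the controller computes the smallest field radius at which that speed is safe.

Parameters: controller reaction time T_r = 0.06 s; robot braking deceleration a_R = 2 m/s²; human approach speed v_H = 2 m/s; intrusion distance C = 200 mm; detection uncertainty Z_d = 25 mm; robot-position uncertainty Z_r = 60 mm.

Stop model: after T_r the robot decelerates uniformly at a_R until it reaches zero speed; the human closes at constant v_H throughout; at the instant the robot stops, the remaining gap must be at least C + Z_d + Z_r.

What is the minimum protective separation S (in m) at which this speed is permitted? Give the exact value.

stop time T_s = (5/2)/2 = 1.2500 s
robot in T_r: 2.5000·0.0600 = 0.1500 m
robot covers 2.5000·1.2500 − ½·2.0000·1.2500² = 1.5625 m while stopping
human closes 2.0000·1.3100 = 2.6200 m
margins: 0.2000+0.0250+0.0600 = 0.2850 m
S_min ≈ 0.1500+1.5625+2.6200+0.2850  ⇒  S_min = 1847/400 m

S_min = 1847/400 m = 4.6175 m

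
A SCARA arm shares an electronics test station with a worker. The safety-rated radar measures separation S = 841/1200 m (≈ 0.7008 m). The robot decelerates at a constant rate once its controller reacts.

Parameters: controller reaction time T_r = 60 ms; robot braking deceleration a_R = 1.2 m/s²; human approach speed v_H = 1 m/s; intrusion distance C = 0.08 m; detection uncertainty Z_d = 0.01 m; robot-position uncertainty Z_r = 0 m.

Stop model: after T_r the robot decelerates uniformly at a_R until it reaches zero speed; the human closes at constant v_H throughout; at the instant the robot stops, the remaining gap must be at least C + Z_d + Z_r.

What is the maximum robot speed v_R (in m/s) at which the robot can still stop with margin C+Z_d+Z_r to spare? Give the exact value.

at the boundary: (5/12)·v² + (67/75)·v + (-661/1200) = 0
  disc = (67/75)² − 4·(5/12)·(-661/1200) = 17161/10000 ; √disc = 131/100
  v_R = (−(67/75) + 131/100) / (2·(5/12)) = 1/2 m/s
check:
stop time T_s = (1/2)/(6/5) = 0.4167 s
robot covers v_R·T_r = 0.5000·0.0600 = 0.0300 m before braking
robot under decel: 0.5000²/(2·1.2000) = 0.1042 m
human closes 1.0000·0.4767 = 0.4767 m
C+Z_d+Z_r = 0.0800+0.0100+0.0000 = 0.0900 m
sum ≈ 0.0300+0.1042+0.4767+0.0900 ≈ 0.7008 m = S ✓

v_R_max = 1/2 m/s = 0.5000 m/s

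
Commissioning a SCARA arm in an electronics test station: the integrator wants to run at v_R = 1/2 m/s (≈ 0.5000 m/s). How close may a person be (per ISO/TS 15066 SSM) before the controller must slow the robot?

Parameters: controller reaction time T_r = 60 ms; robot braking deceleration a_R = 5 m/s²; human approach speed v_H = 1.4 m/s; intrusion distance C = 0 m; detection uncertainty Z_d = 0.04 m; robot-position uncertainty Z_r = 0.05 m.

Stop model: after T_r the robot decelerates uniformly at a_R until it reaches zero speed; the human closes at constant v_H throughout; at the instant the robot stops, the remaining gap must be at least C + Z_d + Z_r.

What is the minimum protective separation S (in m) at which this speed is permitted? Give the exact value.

S_min = 369/1000 m = 0.3690 m

braking lasts T_s = (1/2)/5 = 0.1000 s
robot covers v_R·T_r = 0.5000·0.0600 = 0.0300 m before braking
robot covers 0.5000·0.1000 − ½·5.0000·0.1000² = 0.0250 m while stopping
human closes 1.4000·0.1600 = 0.2240 m
residual clearance needed = 0.0000+0.0400+0.0500 = 0.0900 m
S_min ≈ 0.0300+0.0250+0.2240+0.0900  ⇒  S_min = 369/1000 m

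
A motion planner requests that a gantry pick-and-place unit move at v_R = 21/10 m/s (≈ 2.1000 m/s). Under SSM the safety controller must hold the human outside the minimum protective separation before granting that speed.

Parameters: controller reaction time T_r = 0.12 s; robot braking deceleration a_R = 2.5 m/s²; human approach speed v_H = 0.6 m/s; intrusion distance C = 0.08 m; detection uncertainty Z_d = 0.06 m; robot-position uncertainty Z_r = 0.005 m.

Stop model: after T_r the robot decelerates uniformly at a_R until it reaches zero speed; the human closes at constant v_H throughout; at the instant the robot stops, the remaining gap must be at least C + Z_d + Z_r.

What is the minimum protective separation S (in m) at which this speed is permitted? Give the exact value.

braking lasts T_s = (21/10)/(5/2) = 0.8400 s
reaction-phase robot travel = 2.1000·0.1200 = 0.2520 m
robot under decel: 2.1000²/(2·2.5000) = 0.8820 m
human over T_r+T_s: 0.6000·(0.1200+0.8400) = 0.5760 m
residual clearance needed = 0.0800+0.0600+0.0050 = 0.1450 m
S_min ≈ 0.2520+0.8820+0.5760+0.1450  ⇒  S_min = 371/200 m

S_min = 371/200 m = 1.8550 m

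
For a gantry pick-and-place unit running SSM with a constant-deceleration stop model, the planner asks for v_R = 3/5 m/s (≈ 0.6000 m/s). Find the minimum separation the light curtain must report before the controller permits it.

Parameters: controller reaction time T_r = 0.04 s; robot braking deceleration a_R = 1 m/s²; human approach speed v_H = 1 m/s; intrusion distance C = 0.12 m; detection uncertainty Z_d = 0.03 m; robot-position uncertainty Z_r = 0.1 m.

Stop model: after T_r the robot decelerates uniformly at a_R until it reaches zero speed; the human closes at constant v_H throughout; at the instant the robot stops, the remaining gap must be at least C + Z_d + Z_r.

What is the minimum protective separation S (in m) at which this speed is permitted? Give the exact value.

S_min = 547/500 m = 1.0940 m

braking lasts T_s = (3/5)/1 = 0.6000 s
robot in T_r: 0.6000·0.0400 = 0.0240 m
robot under decel: 0.6000²/(2·1.0000) = 0.1800 m
human over T_r+T_s: 1.0000·(0.0400+0.6000) = 0.6400 m
C+Z_d+Z_r = 0.1200+0.0300+0.1000 = 0.2500 m
S_min ≈ 0.0240+0.1800+0.6400+0.2500  ⇒  S_min = 547/500 m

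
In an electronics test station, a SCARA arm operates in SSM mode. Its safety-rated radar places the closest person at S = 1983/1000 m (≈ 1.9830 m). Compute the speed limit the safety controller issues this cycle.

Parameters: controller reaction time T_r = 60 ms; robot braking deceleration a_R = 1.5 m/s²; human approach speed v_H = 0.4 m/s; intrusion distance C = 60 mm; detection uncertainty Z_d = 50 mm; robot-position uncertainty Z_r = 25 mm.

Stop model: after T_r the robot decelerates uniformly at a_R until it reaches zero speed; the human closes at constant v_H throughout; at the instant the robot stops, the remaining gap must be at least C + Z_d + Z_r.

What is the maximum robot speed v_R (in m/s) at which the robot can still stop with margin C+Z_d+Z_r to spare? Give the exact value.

at the boundary: (1/3)·v² + (49/150)·v + (-228/125) = 0
  disc = (49/150)² − 4·(1/3)·(-228/125) = 57121/22500 ; √disc = 239/150
  v_R = (−(49/150) + 239/150) / (2·(1/3)) = 19/10 m/s
check:
stop time T_s = (19/10)/(3/2) = 1.2667 s
robot covers v_R·T_r = 1.9000·0.0600 = 0.1140 m before braking
robot under decel: 1.9000²/(2·1.5000) = 1.2033 m
human over T_r+T_s: 0.4000·(0.0600+1.2667) = 0.5307 m
residual clearance needed = 0.0600+0.0500+0.0250 = 0.1350 m
sum ≈ 0.1140+1.2033+0.5307+0.1350 ≈ 1.9830 m = S ✓

v_R_max = 19/10 m/s = 1.9000 m/s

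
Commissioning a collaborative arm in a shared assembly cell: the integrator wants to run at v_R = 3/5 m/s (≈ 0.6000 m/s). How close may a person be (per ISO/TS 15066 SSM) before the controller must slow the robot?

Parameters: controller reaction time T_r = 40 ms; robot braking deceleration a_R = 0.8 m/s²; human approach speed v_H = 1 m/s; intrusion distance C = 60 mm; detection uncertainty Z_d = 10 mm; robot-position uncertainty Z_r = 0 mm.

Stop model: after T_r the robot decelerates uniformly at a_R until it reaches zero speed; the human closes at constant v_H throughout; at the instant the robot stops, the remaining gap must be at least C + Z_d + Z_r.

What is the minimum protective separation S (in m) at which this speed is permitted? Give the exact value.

stop time T_s = (3/5)/(4/5) = 0.7500 s
robot covers v_R·T_r = 0.6000·0.0400 = 0.0240 m before braking
robot covers 0.6000·0.7500 − ½·0.8000·0.7500² = 0.2250 m while stopping
human over T_r+T_s: 1.0000·(0.0400+0.7500) = 0.7900 m
residual clearance needed = 0.0600+0.0100+0.0000 = 0.0700 m
S_min ≈ 0.0240+0.2250+0.7900+0.0700  ⇒  S_min = 1109/1000 m

S_min = 1109/1000 m = 1.1090 m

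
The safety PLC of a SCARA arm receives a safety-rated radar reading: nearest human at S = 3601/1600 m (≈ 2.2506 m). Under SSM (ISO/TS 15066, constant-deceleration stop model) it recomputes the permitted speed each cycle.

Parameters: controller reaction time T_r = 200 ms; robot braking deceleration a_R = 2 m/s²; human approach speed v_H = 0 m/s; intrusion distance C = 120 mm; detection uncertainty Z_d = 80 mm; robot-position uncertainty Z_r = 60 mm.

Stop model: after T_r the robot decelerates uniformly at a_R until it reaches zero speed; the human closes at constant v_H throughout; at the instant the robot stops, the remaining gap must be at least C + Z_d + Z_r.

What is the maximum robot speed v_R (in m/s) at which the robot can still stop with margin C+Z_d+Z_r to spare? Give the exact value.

at the boundary: (1/4)·v² + (1/5)·v + (-637/320) = 0
  disc = (1/5)² − 4·(1/4)·(-637/320) = 3249/1600 ; √disc = 57/40
  v_R = (−(1/5) + 57/40) / (2·(1/4)) = 49/20 m/s
check:
braking lasts T_s = (49/20)/2 = 1.2250 s
robot covers v_R·T_r = 2.4500·0.2000 = 0.4900 m before braking
robot under decel: 2.4500²/(2·2.0000) = 1.5006 m
human closes 0.0000·1.4250 = 0.0000 m
C+Z_d+Z_r = 0.1200+0.0800+0.0600 = 0.2600 m
sum ≈ 0.4900+1.5006+0.0000+0.2600 ≈ 2.2506 m = S ✓

v_R_max = 49/20 m/s = 2.4500 m/s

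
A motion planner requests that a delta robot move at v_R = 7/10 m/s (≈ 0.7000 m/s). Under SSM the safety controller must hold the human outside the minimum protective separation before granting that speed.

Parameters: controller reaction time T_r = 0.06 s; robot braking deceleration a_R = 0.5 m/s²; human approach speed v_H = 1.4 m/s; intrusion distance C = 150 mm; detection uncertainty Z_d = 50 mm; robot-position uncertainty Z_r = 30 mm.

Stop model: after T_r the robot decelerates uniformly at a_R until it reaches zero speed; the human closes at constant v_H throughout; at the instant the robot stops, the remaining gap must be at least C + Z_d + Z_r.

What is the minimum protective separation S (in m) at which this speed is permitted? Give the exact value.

braking lasts T_s = (7/10)/(1/2) = 1.4000 s
robot covers v_R·T_r = 0.7000·0.0600 = 0.0420 m before braking
robot covers 0.7000·1.4000 − ½·0.5000·1.4000² = 0.4900 m while stopping
human over T_r+T_s: 1.4000·(0.0600+1.4000) = 2.0440 m
margins: 0.1500+0.0500+0.0300 = 0.2300 m
S_min ≈ 0.0420+0.4900+2.0440+0.2300  ⇒  S_min = 1403/500 m

S_min = 1403/500 m = 2.8060 m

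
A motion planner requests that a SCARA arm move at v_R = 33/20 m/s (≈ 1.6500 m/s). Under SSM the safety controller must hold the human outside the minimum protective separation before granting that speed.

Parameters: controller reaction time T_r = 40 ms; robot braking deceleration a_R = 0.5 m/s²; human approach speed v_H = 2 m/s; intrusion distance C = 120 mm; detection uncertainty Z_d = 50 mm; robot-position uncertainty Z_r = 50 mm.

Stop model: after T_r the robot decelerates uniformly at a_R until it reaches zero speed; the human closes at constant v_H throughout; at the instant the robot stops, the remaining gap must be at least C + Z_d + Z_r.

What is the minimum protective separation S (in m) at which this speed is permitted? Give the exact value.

braking lasts T_s = (33/20)/(1/2) = 3.3000 s
robot covers v_R·T_r = 1.6500·0.0400 = 0.0660 m before braking
braking distance = 1.6500²/(2·0.5000) = 2.7225 m
human over T_r+T_s: 2.0000·(0.0400+3.3000) = 6.6800 m
C+Z_d+Z_r = 0.1200+0.0500+0.0500 = 0.2200 m
S_min ≈ 0.0660+2.7225+6.6800+0.2200  ⇒  S_min = 19377/2000 m

S_min = 19377/2000 m = 9.6885 m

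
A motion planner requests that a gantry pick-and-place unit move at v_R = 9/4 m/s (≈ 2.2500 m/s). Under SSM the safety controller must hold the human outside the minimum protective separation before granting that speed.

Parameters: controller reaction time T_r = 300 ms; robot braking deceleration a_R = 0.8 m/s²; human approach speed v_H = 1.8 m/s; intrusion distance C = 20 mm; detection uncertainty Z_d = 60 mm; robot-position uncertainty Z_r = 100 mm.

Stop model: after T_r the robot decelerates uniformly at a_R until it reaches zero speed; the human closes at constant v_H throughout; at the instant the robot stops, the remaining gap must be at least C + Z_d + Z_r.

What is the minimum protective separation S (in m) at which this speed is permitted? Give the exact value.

braking lasts T_s = (9/4)/(4/5) = 2.8125 s
robot covers v_R·T_r = 2.2500·0.3000 = 0.6750 m before braking
robot covers 2.2500·2.8125 − ½·0.8000·2.8125² = 3.1641 m while stopping
human over T_r+T_s: 1.8000·(0.3000+2.8125) = 5.6025 m
residual clearance needed = 0.0200+0.0600+0.1000 = 0.1800 m
S_min ≈ 0.6750+3.1641+5.6025+0.1800  ⇒  S_min = 30789/3200 m

S_min = 30789/3200 m = 9.6216 m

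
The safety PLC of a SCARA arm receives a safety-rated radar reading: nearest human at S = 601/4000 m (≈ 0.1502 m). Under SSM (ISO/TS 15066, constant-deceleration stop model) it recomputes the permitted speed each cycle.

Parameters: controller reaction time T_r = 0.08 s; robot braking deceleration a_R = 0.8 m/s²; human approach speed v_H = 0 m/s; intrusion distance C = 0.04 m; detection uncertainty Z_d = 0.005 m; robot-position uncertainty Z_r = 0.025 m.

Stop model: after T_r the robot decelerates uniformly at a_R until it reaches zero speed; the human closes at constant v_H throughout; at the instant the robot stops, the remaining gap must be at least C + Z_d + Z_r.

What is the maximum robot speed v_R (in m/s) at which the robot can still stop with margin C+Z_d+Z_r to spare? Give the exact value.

v_R_max = 3/10 m/s = 0.3000 m/s

collect terms ⇒ (5/8)·v_R² + (2/25)·v_R + (-321/4000) = 0
  disc = (2/25)² − 4·(5/8)·(-321/4000) = 8281/40000 ; √disc = 91/200
  v_R = (−(2/25) + 91/200) / (2·(5/8)) = 3/10 m/s
check:
braking lasts T_s = (3/10)/(4/5) = 0.3750 s
reaction-phase robot travel = 0.3000·0.0800 = 0.0240 m
braking distance = 0.3000²/(2·0.8000) = 0.0563 m
human over T_r+T_s: 0.0000·(0.0800+0.3750) = 0.0000 m
C+Z_d+Z_r = 0.0400+0.0050+0.0250 = 0.0700 m
sum ≈ 0.0240+0.0563+0.0000+0.0700 ≈ 0.1502 m = S ✓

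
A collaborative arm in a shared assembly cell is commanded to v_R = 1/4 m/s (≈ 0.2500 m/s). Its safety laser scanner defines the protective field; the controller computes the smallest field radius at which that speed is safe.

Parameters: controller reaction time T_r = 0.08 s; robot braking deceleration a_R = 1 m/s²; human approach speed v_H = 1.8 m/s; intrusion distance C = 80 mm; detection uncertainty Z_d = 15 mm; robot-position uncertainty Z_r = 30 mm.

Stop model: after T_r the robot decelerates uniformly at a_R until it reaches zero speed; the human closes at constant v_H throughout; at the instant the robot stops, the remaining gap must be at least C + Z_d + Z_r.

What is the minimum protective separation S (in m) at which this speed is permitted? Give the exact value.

S_min = 3081/4000 m = 0.7702 m

T_s = v_R/a_R = (1/4)/1 = 0.2500 s
robot covers v_R·T_r = 0.2500·0.0800 = 0.0200 m before braking
robot under decel: 0.2500²/(2·1.0000) = 0.0312 m
person approaches 1.8000·(0.0800+0.2500) = 0.5940 m
residual clearance needed = 0.0800+0.0150+0.0300 = 0.1250 m
S_min ≈ 0.0200+0.0312+0.5940+0.1250  ⇒  S_min = 3081/4000 m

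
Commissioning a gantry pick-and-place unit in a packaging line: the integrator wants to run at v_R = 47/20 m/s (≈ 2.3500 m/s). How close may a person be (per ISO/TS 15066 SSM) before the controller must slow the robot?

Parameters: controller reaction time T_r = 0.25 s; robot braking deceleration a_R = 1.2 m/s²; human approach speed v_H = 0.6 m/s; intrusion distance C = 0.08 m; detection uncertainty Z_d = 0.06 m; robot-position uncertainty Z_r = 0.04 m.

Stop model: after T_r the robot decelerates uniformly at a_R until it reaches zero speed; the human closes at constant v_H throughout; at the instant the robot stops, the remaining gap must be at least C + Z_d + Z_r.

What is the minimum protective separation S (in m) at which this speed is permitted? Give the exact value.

T_s = v_R/a_R = (47/20)/(6/5) = 1.9583 s
reaction-phase robot travel = 2.3500·0.2500 = 0.5875 m
braking distance = 2.3500²/(2·1.2000) = 2.3010 m
person approaches 0.6000·(0.2500+1.9583) = 1.3250 m
C+Z_d+Z_r = 0.0800+0.0600+0.0400 = 0.1800 m
S_min ≈ 0.5875+2.3010+1.3250+0.1800  ⇒  S_min = 21089/4800 m

S_min = 21089/4800 m = 4.3935 m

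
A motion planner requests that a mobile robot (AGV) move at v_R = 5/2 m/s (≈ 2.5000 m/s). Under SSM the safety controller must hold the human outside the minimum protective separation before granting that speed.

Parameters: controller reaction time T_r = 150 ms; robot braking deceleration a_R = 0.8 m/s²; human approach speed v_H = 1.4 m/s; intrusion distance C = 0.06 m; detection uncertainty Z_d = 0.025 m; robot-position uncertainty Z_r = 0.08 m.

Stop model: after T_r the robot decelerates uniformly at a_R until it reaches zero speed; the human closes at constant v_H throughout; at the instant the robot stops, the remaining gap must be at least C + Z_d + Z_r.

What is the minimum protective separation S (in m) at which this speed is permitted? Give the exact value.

stop time T_s = (5/2)/(4/5) = 3.1250 s
robot covers v_R·T_r = 2.5000·0.1500 = 0.3750 m before braking
robot covers 2.5000·3.1250 − ½·0.8000·3.1250² = 3.9062 m while stopping
human over T_r+T_s: 1.4000·(0.1500+3.1250) = 4.5850 m
margins: 0.0600+0.0250+0.0800 = 0.1650 m
S_min ≈ 0.3750+3.9062+4.5850+0.1650  ⇒  S_min = 289/32 m

S_min = 289/32 m = 9.0312 m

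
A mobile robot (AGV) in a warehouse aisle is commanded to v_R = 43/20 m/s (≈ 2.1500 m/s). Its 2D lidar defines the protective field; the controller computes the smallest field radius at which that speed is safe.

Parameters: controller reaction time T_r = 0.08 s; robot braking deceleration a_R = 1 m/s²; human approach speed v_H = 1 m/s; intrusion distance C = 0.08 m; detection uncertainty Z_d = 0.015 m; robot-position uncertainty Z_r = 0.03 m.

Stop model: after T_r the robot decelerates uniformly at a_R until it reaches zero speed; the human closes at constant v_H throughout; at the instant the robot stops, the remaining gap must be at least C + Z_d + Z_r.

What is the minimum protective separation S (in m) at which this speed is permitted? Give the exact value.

stop time T_s = (43/20)/1 = 2.1500 s
reaction-phase robot travel = 2.1500·0.0800 = 0.1720 m
robot covers 2.1500·2.1500 − ½·1.0000·2.1500² = 2.3112 m while stopping
person approaches 1.0000·(0.0800+2.1500) = 2.2300 m
margins: 0.0800+0.0150+0.0300 = 0.1250 m
S_min ≈ 0.1720+2.3112+2.2300+0.1250  ⇒  S_min = 19353/4000 m

S_min = 19353/4000 m = 4.8383 m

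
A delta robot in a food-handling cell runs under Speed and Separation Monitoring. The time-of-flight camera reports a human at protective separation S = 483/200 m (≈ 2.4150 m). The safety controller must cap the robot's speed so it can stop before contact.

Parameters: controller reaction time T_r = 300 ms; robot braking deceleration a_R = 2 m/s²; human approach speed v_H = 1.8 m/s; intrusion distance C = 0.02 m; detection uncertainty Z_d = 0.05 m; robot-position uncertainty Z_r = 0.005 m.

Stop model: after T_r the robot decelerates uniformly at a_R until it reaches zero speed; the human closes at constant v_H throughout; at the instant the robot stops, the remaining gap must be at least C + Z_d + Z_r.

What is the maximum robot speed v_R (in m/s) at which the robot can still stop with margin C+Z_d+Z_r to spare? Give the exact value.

v_R_max = 6/5 m/s = 1.2000 m/s

quadratic (1/4)·v² + (6/5)·v + (-9/5) = 0
  disc = (6/5)² − 4·(1/4)·(-9/5) = 81/25 ; √disc = 9/5
  v_R = (−(6/5) + 9/5) / (2·(1/4)) = 6/5 m/s
check:
braking lasts T_s = (6/5)/2 = 0.6000 s
reaction-phase robot travel = 1.2000·0.3000 = 0.3600 m
robot covers 1.2000·0.6000 − ½·2.0000·0.6000² = 0.3600 m while stopping
person approaches 1.8000·(0.3000+0.6000) = 1.6200 m
C+Z_d+Z_r = 0.0200+0.0500+0.0050 = 0.0750 m
sum ≈ 0.3600+0.3600+1.6200+0.0750 ≈ 2.4150 m = S ✓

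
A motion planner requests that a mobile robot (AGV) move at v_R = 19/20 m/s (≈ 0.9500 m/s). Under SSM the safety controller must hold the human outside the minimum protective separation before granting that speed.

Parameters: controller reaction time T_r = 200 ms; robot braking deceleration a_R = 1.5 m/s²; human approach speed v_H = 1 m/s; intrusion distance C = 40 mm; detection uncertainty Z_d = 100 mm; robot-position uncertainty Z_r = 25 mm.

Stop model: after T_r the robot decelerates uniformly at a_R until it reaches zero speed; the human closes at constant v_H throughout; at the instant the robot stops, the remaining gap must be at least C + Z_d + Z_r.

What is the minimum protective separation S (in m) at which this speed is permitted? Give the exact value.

S_min = 1787/1200 m = 1.4892 m

braking lasts T_s = (19/20)/(3/2) = 0.6333 s
robot in T_r: 0.9500·0.2000 = 0.1900 m
braking distance = 0.9500²/(2·1.5000) = 0.3008 m
human closes 1.0000·0.8333 = 0.8333 m
residual clearance needed = 0.0400+0.1000+0.0250 = 0.1650 m
S_min ≈ 0.1900+0.3008+0.8333+0.1650  ⇒  S_min = 1787/1200 m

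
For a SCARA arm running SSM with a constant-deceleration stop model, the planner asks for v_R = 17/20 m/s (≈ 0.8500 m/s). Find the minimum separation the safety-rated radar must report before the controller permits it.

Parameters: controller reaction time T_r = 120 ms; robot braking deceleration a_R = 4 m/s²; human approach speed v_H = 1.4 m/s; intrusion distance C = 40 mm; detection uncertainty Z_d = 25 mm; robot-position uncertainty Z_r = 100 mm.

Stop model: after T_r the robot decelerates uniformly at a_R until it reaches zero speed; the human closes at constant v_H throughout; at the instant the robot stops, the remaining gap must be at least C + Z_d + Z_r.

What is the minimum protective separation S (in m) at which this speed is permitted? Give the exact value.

S_min = 2633/3200 m = 0.8228 m

T_s = v_R/a_R = (17/20)/4 = 0.2125 s
robot covers v_R·T_r = 0.8500·0.1200 = 0.1020 m before braking
robot covers 0.8500·0.2125 − ½·4.0000·0.2125² = 0.0903 m while stopping
human closes 1.4000·0.3325 = 0.4655 m
margins: 0.0400+0.0250+0.1000 = 0.1650 m
S_min ≈ 0.1020+0.0903+0.4655+0.1650  ⇒  S_min = 2633/3200 m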